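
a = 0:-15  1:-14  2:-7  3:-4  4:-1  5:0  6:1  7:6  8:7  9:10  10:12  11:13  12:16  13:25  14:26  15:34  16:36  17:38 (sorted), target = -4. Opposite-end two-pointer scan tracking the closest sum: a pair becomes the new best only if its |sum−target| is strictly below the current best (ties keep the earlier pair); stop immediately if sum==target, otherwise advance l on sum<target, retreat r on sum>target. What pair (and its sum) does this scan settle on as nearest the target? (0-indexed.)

pair (-14, 10) with sum -4 (|Δ|=0)

l=0 r=17: -15+38=23 d=27 *, r--
l=0 r=16: -15+36=21 d=25 *, r--
l=0 r=15: -15+34=19 d=23 *, r--
l=0 r=14: -15+26=11 d=15 *, r--
l=0 r=13: -15+25=10 d=14 *, r--
l=0 r=12: -15+16=1 d=5 *, r--
l=0 r=11: -15+13=-2 d=2 *, r--
l=0 r=10: -15+12=-3 d=1 *, r--
l=0 r=9: -15+10=-5 d=1, l++
l=1 r=9: -14+10=-4 d=0 *, stop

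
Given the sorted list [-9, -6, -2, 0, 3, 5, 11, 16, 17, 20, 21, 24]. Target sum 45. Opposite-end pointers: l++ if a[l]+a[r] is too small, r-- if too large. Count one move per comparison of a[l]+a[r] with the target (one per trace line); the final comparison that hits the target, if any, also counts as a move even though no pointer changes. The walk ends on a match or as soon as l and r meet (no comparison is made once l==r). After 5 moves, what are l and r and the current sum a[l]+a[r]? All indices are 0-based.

l=0 r=11: -9+24=15 <45, l++
l=1 r=11: -6+24=18 <45, l++
l=2 r=11: -2+24=22 <45, l++
l=3 r=11: 0+24=24 <45, l++
l=4 r=11: 3+24=27 <45, l++

l=5, r=11, sum=29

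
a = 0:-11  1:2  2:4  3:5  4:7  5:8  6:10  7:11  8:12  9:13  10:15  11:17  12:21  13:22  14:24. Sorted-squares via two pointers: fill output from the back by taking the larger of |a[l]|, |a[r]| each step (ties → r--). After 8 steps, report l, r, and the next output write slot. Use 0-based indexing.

l=0, r=6, next write slot=6

[0,14] |-11|<=|24| out[14]=576 → r--
[0,13] |-11|<=|22| out[13]=484 → r--
[0,12] |-11|<=|21| out[12]=441 → r--
[0,11] |-11|<=|17| out[11]=289 → r--
[0,10] |-11|<=|15| out[10]=225 → r--
[0,9] |-11|<=|13| out[9]=169 → r--
[0,8] |-11|<=|12| out[8]=144 → r--
[0,7] |-11|<=|11| out[7]=121 → r--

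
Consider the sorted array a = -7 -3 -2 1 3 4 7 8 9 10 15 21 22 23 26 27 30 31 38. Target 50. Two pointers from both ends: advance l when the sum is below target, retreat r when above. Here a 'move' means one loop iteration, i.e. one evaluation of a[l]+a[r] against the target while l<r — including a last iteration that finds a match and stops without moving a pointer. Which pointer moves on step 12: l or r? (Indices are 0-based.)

l

l=0 r=18: -7+38=31 <50, l++
l=1 r=18: -3+38=35 <50, l++
l=2 r=18: -2+38=36 <50, l++
l=3 r=18: 1+38=39 <50, l++
l=4 r=18: 3+38=41 <50, l++
l=5 r=18: 4+38=42 <50, l++
l=6 r=18: 7+38=45 <50, l++
l=7 r=18: 8+38=46 <50, l++
l=8 r=18: 9+38=47 <50, l++
l=9 r=18: 10+38=48 <50, l++
l=10 r=18: 15+38=53 >50, r--
l=10 r=17: 15+31=46 <50, l++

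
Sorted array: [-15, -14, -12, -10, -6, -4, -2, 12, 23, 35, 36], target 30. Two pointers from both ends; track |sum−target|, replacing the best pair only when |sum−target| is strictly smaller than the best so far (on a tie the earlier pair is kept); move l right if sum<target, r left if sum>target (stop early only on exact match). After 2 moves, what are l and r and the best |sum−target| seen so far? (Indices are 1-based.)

l=3, r=11, best |Δ|=8

[1,11] -15+36=21 d=9 * → l++
[2,11] -14+36=22 d=8 * → l++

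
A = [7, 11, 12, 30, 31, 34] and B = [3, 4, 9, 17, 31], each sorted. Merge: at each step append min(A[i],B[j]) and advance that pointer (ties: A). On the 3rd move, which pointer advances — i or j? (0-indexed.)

i

i=0 j=0: A[i]=7>B[j]=3 take 3, j++
i=0 j=1: A[i]=7>B[j]=4 take 4, j++
i=0 j=2: A[i]=7<=B[j]=9 take 7, i++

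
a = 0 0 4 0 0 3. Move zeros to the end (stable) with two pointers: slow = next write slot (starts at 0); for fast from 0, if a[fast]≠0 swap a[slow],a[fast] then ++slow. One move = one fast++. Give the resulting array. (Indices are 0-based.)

[4, 3, 0, 0, 0, 0]

slow=0 fast=0: a[fast]=0, fast++
slow=0 fast=1: a[fast]=0, fast++
slow=0 fast=2: a[fast]=4≠0 swap→a[0]=4, slow++,fast++
slow=1 fast=3: a[fast]=0, fast++
slow=1 fast=4: a[fast]=0, fast++
slow=1 fast=5: a[fast]=3≠0 swap→a[1]=3, slow++,fast++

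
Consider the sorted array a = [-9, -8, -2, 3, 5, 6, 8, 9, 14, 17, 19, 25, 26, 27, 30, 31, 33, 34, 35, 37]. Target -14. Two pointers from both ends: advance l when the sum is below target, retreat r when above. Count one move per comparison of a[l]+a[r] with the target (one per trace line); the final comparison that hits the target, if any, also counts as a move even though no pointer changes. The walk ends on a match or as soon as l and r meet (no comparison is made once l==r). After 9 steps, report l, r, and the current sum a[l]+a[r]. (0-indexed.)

[0,19] -9+37=28 >-14 → r--
[0,18] -9+35=26 >-14 → r--
[0,17] -9+34=25 >-14 → r--
[0,16] -9+33=24 >-14 → r--
[0,15] -9+31=22 >-14 → r--
[0,14] -9+30=21 >-14 → r--
[0,13] -9+27=18 >-14 → r--
[0,12] -9+26=17 >-14 → r--
[0,11] -9+25=16 >-14 → r--

l=0, r=10, sum=10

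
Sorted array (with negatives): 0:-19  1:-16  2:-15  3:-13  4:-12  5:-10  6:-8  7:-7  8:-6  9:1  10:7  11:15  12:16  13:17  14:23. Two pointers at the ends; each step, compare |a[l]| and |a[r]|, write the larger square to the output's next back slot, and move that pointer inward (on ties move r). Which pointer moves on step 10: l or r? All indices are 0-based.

l

l=0 r=14: |-19|<=|23| out[14]=529, r--
l=0 r=13: |-19|>|17| out[13]=361, l++
l=1 r=13: |-16|<=|17| out[12]=289, r--
l=1 r=12: |-16|<=|16| out[11]=256, r--
l=1 r=11: |-16|>|15| out[10]=256, l++
l=2 r=11: |-15|<=|15| out[9]=225, r--
l=2 r=10: |-15|>|7| out[8]=225, l++
l=3 r=10: |-13|>|7| out[7]=169, l++
l=4 r=10: |-12|>|7| out[6]=144, l++
l=5 r=10: |-10|>|7| out[5]=100, l++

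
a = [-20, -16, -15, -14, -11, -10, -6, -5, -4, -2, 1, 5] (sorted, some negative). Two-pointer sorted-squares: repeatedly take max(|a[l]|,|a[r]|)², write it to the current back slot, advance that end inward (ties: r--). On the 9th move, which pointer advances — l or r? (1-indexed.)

l

[1,12] |-20|>|5| out[12]=400 → l++
[2,12] |-16|>|5| out[11]=256 → l++
[3,12] |-15|>|5| out[10]=225 → l++
[4,12] |-14|>|5| out[9]=196 → l++
[5,12] |-11|>|5| out[8]=121 → l++
[6,12] |-10|>|5| out[7]=100 → l++
[7,12] |-6|>|5| out[6]=36 → l++
[8,12] |-5|<=|5| out[5]=25 → r--
[8,11] |-5|>|1| out[4]=25 → l++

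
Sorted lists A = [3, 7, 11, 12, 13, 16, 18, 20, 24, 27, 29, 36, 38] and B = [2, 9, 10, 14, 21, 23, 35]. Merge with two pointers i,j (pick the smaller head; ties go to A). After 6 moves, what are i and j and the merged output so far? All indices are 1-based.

i=4, j=4, merged so far=[2, 3, 7, 9, 10, 11]

[i=1,j=1] A[i]=3>B[j]=2 take 2 → j++
[i=1,j=2] A[i]=3<=B[j]=9 take 3 → i++
[i=2,j=2] A[i]=7<=B[j]=9 take 7 → i++
[i=3,j=2] A[i]=11>B[j]=9 take 9 → j++
[i=3,j=3] A[i]=11>B[j]=10 take 10 → j++
[i=3,j=4] A[i]=11<=B[j]=14 take 11 → i++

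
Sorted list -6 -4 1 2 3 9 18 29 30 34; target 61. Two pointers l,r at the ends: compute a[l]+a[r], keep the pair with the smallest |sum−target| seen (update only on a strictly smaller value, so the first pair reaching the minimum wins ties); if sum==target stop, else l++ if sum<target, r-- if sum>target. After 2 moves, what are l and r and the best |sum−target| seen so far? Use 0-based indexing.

l=2, r=9, best |Δ|=31

l=0 r=9: -6+34=28 d=33 *, l++
l=1 r=9: -4+34=30 d=31 *, l++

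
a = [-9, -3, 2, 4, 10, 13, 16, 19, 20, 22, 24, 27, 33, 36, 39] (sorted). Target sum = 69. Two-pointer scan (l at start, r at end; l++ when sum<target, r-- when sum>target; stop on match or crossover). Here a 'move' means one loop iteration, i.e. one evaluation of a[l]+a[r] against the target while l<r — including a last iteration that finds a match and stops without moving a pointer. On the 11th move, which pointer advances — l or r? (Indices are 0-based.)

l

[0,14] -9+39=30 <69 → l++
[1,14] -3+39=36 <69 → l++
[2,14] 2+39=41 <69 → l++
[3,14] 4+39=43 <69 → l++
[4,14] 10+39=49 <69 → l++
[5,14] 13+39=52 <69 → l++
[6,14] 16+39=55 <69 → l++
[7,14] 19+39=58 <69 → l++
[8,14] 20+39=59 <69 → l++
[9,14] 22+39=61 <69 → l++
[10,14] 24+39=63 <69 → l++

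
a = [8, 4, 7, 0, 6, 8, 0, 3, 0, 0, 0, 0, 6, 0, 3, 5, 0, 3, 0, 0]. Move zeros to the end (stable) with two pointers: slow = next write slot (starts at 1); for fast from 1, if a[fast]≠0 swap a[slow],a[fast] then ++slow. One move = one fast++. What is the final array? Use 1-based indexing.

slow=1 fast=1: a[fast]=8≠0 swap→a[1]=8, slow++,fast++
slow=2 fast=2: a[fast]=4≠0 swap→a[2]=4, slow++,fast++
slow=3 fast=3: a[fast]=7≠0 swap→a[3]=7, slow++,fast++
slow=4 fast=4: a[fast]=0, fast++
slow=4 fast=5: a[fast]=6≠0 swap→a[4]=6, slow++,fast++
slow=5 fast=6: a[fast]=8≠0 swap→a[5]=8, slow++,fast++
slow=6 fast=7: a[fast]=0, fast++
slow=6 fast=8: a[fast]=3≠0 swap→a[6]=3, slow++,fast++
slow=7 fast=9: a[fast]=0, fast++
slow=7 fast=10: a[fast]=0, fast++
slow=7 fast=11: a[fast]=0, fast++
slow=7 fast=12: a[fast]=0, fast++
slow=7 fast=13: a[fast]=6≠0 swap→a[7]=6, slow++,fast++
slow=8 fast=14: a[fast]=0, fast++
slow=8 fast=15: a[fast]=3≠0 swap→a[8]=3, slow++,fast++
slow=9 fast=16: a[fast]=5≠0 swap→a[9]=5, slow++,fast++
slow=10 fast=17: a[fast]=0, fast++
slow=10 fast=18: a[fast]=3≠0 swap→a[10]=3, slow++,fast++
slow=11 fast=19: a[fast]=0, fast++
slow=11 fast=20: a[fast]=0, fast++

[8, 4, 7, 6, 8, 3, 6, 3, 5, 3, 0, 0, 0, 0, 0, 0, 0, 0, 0, 0]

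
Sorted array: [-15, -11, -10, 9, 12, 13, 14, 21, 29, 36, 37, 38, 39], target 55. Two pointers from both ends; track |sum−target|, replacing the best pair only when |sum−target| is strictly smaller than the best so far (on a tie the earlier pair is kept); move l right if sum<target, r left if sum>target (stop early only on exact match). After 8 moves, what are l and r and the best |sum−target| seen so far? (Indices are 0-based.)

l=0 r=12: -15+39=24 d=31 *, l++
l=1 r=12: -11+39=28 d=27 *, l++
l=2 r=12: -10+39=29 d=26 *, l++
l=3 r=12: 9+39=48 d=7 *, l++
l=4 r=12: 12+39=51 d=4 *, l++
l=5 r=12: 13+39=52 d=3 *, l++
l=6 r=12: 14+39=53 d=2 *, l++
l=7 r=12: 21+39=60 d=5, r--

l=7, r=11, best |Δ|=2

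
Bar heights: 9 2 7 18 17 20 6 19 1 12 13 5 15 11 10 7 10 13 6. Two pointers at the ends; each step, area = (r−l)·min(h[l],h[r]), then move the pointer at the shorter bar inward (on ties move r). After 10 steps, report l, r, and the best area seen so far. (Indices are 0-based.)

l=3, r=11, best area=182

l=0 r=18: min(9,6)*18=108 best=108 *, r--
l=0 r=17: min(9,13)*17=153 best=153 *, l++
l=1 r=17: min(2,13)*16=32 best=153, l++
l=2 r=17: min(7,13)*15=105 best=153, l++
l=3 r=17: min(18,13)*14=182 best=182 *, r--
l=3 r=16: min(18,10)*13=130 best=182, r--
l=3 r=15: min(18,7)*12=84 best=182, r--
l=3 r=14: min(18,10)*11=110 best=182, r--
l=3 r=13: min(18,11)*10=110 best=182, r--
l=3 r=12: min(18,15)*9=135 best=182, r--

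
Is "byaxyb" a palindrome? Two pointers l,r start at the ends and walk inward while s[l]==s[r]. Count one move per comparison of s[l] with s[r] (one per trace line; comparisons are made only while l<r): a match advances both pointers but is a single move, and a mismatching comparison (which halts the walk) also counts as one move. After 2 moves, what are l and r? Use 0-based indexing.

[0,5] 'b'=='b' → l++,r--
[1,4] 'y'=='y' → l++,r--

l=2, r=3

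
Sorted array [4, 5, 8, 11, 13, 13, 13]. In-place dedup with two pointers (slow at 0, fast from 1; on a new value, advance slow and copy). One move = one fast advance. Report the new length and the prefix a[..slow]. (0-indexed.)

length 5; prefix = [4, 5, 8, 11, 13]

slow=0 fast=1: a[fast]=5≠a[slow]=4 write a[1]=5, slow++,fast++
slow=1 fast=2: a[fast]=8≠a[slow]=5 write a[2]=8, slow++,fast++
slow=2 fast=3: a[fast]=11≠a[slow]=8 write a[3]=11, slow++,fast++
slow=3 fast=4: a[fast]=13≠a[slow]=11 write a[4]=13, slow++,fast++
slow=4 fast=5: a[fast]=13=a[slow] dup, fast++
slow=4 fast=6: a[fast]=13=a[slow] dup, fast++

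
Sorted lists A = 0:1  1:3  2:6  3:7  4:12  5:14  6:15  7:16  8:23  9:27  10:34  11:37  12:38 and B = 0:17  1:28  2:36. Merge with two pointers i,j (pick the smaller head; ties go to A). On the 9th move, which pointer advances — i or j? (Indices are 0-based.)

j

i=0 j=0: A[i]=1<=B[j]=17 take 1, i++
i=1 j=0: A[i]=3<=B[j]=17 take 3, i++
i=2 j=0: A[i]=6<=B[j]=17 take 6, i++
i=3 j=0: A[i]=7<=B[j]=17 take 7, i++
i=4 j=0: A[i]=12<=B[j]=17 take 12, i++
i=5 j=0: A[i]=14<=B[j]=17 take 14, i++
i=6 j=0: A[i]=15<=B[j]=17 take 15, i++
i=7 j=0: A[i]=16<=B[j]=17 take 16, i++
i=8 j=0: A[i]=23>B[j]=17 take 17, j++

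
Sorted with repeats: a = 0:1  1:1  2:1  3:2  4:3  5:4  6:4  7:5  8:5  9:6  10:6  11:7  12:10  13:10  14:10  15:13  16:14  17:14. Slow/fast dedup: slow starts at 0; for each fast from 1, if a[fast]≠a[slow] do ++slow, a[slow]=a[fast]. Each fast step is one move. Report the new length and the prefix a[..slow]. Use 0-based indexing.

length 10; prefix = [1, 2, 3, 4, 5, 6, 7, 10, 13, 14]

(s=0,f=1) a[fast]=1=a[slow] dup → fast++
(s=0,f=2) a[fast]=1=a[slow] dup → fast++
(s=0,f=3) a[fast]=2≠a[slow]=1 write a[1]=2 → slow++,fast++
(s=1,f=4) a[fast]=3≠a[slow]=2 write a[2]=3 → slow++,fast++
(s=2,f=5) a[fast]=4≠a[slow]=3 write a[3]=4 → slow++,fast++
(s=3,f=6) a[fast]=4=a[slow] dup → fast++
(s=3,f=7) a[fast]=5≠a[slow]=4 write a[4]=5 → slow++,fast++
(s=4,f=8) a[fast]=5=a[slow] dup → fast++
(s=4,f=9) a[fast]=6≠a[slow]=5 write a[5]=6 → slow++,fast++
(s=5,f=10) a[fast]=6=a[slow] dup → fast++
(s=5,f=11) a[fast]=7≠a[slow]=6 write a[6]=7 → slow++,fast++
(s=6,f=12) a[fast]=10≠a[slow]=7 write a[7]=10 → slow++,fast++
(s=7,f=13) a[fast]=10=a[slow] dup → fast++
(s=7,f=14) a[fast]=10=a[slow] dup → fast++
(s=7,f=15) a[fast]=13≠a[slow]=10 write a[8]=13 → slow++,fast++
(s=8,f=16) a[fast]=14≠a[slow]=13 write a[9]=14 → slow++,fast++
(s=9,f=17) a[fast]=14=a[slow] dup → fast++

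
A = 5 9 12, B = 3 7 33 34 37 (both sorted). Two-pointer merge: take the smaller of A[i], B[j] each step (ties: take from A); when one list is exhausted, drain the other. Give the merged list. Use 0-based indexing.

[i=0,j=0] A[i]=5>B[j]=3 take 3 → j++
[i=0,j=1] A[i]=5<=B[j]=7 take 5 → i++
[i=1,j=1] A[i]=9>B[j]=7 take 7 → j++
[i=1,j=2] A[i]=9<=B[j]=33 take 9 → i++
[i=2,j=2] A[i]=12<=B[j]=33 take 12 → i++
[i=3,j=2] A done, take B[j]=33 → j++
[i=3,j=3] A done, take B[j]=34 → j++
[i=3,j=4] A done, take B[j]=37 → j++

[3, 5, 7, 9, 12, 33, 34, 37]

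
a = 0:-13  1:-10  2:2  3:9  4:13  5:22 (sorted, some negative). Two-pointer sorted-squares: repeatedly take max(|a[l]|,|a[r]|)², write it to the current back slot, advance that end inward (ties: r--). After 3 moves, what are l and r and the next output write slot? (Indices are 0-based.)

l=1, r=3, next write slot=2

[0,5] |-13|<=|22| out[5]=484 → r--
[0,4] |-13|<=|13| out[4]=169 → r--
[0,3] |-13|>|9| out[3]=169 → l++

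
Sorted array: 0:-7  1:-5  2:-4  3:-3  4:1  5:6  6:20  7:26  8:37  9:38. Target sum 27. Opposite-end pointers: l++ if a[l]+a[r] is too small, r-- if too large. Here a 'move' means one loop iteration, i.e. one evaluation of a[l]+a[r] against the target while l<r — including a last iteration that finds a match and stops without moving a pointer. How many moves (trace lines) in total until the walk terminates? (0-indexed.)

7 moves

[0,9] -7+38=31 >27 → r--
[0,8] -7+37=30 >27 → r--
[0,7] -7+26=19 <27 → l++
[1,7] -5+26=21 <27 → l++
[2,7] -4+26=22 <27 → l++
[3,7] -3+26=23 <27 → l++
[4,7] 1+26=27 → found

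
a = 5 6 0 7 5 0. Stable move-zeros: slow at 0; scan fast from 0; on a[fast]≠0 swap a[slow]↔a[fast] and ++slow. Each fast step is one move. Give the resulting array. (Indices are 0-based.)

[5, 6, 7, 5, 0, 0]

(s=0,f=0) a[fast]=5≠0 swap→a[0]=5 → slow++,fast++
(s=1,f=1) a[fast]=6≠0 swap→a[1]=6 → slow++,fast++
(s=2,f=2) a[fast]=0 → fast++
(s=2,f=3) a[fast]=7≠0 swap→a[2]=7 → slow++,fast++
(s=3,f=4) a[fast]=5≠0 swap→a[3]=5 → slow++,fast++
(s=4,f=5) a[fast]=0 → fast++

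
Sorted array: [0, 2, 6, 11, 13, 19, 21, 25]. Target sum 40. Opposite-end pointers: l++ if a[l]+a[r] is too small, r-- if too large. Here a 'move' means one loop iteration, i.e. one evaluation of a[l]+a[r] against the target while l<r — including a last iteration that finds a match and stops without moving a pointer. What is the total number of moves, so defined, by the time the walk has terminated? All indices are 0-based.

[0,7] 0+25=25 <40 → l++
[1,7] 2+25=27 <40 → l++
[2,7] 6+25=31 <40 → l++
[3,7] 11+25=36 <40 → l++
[4,7] 13+25=38 <40 → l++
[5,7] 19+25=44 >40 → r--
[5,6] 19+21=40 → found

7 moves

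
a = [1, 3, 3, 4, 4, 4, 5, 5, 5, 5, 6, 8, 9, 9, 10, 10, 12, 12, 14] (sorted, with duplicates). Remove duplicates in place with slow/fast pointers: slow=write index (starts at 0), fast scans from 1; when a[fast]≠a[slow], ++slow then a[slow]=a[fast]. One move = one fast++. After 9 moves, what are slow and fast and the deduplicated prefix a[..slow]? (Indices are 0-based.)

slow=3, fast=10, prefix=[1, 3, 4, 5]

(s=0,f=1) a[fast]=3≠a[slow]=1 write a[1]=3 → slow++,fast++
(s=1,f=2) a[fast]=3=a[slow] dup → fast++
(s=1,f=3) a[fast]=4≠a[slow]=3 write a[2]=4 → slow++,fast++
(s=2,f=4) a[fast]=4=a[slow] dup → fast++
(s=2,f=5) a[fast]=4=a[slow] dup → fast++
(s=2,f=6) a[fast]=5≠a[slow]=4 write a[3]=5 → slow++,fast++
(s=3,f=7) a[fast]=5=a[slow] dup → fast++
(s=3,f=8) a[fast]=5=a[slow] dup → fast++
(s=3,f=9) a[fast]=5=a[slow] dup → fast++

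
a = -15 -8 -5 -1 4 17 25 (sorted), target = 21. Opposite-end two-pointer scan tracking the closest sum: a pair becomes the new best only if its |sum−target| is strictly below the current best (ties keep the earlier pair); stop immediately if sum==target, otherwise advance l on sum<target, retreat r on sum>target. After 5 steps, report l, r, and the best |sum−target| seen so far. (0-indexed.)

l=4, r=5, best |Δ|=1

l=0 r=6: -15+25=10 d=11 *, l++
l=1 r=6: -8+25=17 d=4 *, l++
l=2 r=6: -5+25=20 d=1 *, l++
l=3 r=6: -1+25=24 d=3, r--
l=3 r=5: -1+17=16 d=5, l++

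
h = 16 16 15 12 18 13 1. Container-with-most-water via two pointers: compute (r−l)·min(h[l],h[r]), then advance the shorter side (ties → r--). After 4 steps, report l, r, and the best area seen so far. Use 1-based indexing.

l=1 r=7: min(16,1)*6=6 best=6 *, r--
l=1 r=6: min(16,13)*5=65 best=65 *, r--
l=1 r=5: min(16,18)*4=64 best=65, l++
l=2 r=5: min(16,18)*3=48 best=65, l++

l=3, r=5, best area=65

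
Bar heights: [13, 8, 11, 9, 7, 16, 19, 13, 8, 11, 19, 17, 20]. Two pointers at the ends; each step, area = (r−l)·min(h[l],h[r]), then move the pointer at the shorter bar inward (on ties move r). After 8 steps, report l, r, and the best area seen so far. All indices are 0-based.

l=8, r=12, best area=156

[0,12] min(13,20)*12=156 best=156 * → l++
[1,12] min(8,20)*11=88 best=156 → l++
[2,12] min(11,20)*10=110 best=156 → l++
[3,12] min(9,20)*9=81 best=156 → l++
[4,12] min(7,20)*8=56 best=156 → l++
[5,12] min(16,20)*7=112 best=156 → l++
[6,12] min(19,20)*6=114 best=156 → l++
[7,12] min(13,20)*5=65 best=156 → l++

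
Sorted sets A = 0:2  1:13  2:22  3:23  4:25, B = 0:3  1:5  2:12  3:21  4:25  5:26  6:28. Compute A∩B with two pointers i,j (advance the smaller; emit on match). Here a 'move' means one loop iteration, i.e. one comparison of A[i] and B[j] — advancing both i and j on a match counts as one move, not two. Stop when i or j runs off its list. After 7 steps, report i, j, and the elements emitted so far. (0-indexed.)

i=3, j=4, emitted=[]

[i=0,j=0] 2<3 → i++
[i=1,j=0] 13>3 → j++
[i=1,j=1] 13>5 → j++
[i=1,j=2] 13>12 → j++
[i=1,j=3] 13<21 → i++
[i=2,j=3] 22>21 → j++
[i=2,j=4] 22<25 → i++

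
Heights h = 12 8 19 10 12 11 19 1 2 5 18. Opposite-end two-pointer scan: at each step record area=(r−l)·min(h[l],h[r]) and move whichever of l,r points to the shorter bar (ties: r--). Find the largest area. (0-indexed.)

max area = 144

l=0 r=10: min(12,18)*10=120 best=120 *, l++
l=1 r=10: min(8,18)*9=72 best=120, l++
l=2 r=10: min(19,18)*8=144 best=144 *, r--
l=2 r=9: min(19,5)*7=35 best=144, r--
l=2 r=8: min(19,2)*6=12 best=144, r--
l=2 r=7: min(19,1)*5=5 best=144, r--
l=2 r=6: min(19,19)*4=76 best=144, r--
l=2 r=5: min(19,11)*3=33 best=144, r--
l=2 r=4: min(19,12)*2=24 best=144, r--
l=2 r=3: min(19,10)*1=10 best=144, r--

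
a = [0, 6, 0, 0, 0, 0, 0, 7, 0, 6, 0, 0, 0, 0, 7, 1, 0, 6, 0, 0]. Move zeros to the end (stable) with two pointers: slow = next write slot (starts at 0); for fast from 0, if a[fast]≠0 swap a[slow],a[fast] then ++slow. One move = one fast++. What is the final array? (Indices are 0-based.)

slow=0 fast=0: a[fast]=0, fast++
slow=0 fast=1: a[fast]=6≠0 swap→a[0]=6, slow++,fast++
slow=1 fast=2: a[fast]=0, fast++
slow=1 fast=3: a[fast]=0, fast++
slow=1 fast=4: a[fast]=0, fast++
slow=1 fast=5: a[fast]=0, fast++
slow=1 fast=6: a[fast]=0, fast++
slow=1 fast=7: a[fast]=7≠0 swap→a[1]=7, slow++,fast++
slow=2 fast=8: a[fast]=0, fast++
slow=2 fast=9: a[fast]=6≠0 swap→a[2]=6, slow++,fast++
slow=3 fast=10: a[fast]=0, fast++
slow=3 fast=11: a[fast]=0, fast++
slow=3 fast=12: a[fast]=0, fast++
slow=3 fast=13: a[fast]=0, fast++
slow=3 fast=14: a[fast]=7≠0 swap→a[3]=7, slow++,fast++
slow=4 fast=15: a[fast]=1≠0 swap→a[4]=1, slow++,fast++
slow=5 fast=16: a[fast]=0, fast++
slow=5 fast=17: a[fast]=6≠0 swap→a[5]=6, slow++,fast++
slow=6 fast=18: a[fast]=0, fast++
slow=6 fast=19: a[fast]=0, fast++

[6, 7, 6, 7, 1, 6, 0, 0, 0, 0, 0, 0, 0, 0, 0, 0, 0, 0, 0, 0]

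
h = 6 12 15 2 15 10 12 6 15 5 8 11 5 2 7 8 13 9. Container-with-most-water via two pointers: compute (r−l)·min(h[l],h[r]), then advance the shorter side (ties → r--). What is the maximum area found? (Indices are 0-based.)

l=0 r=17: min(6,9)*17=102 best=102 *, l++
l=1 r=17: min(12,9)*16=144 best=144 *, r--
l=1 r=16: min(12,13)*15=180 best=180 *, l++
l=2 r=16: min(15,13)*14=182 best=182 *, r--
l=2 r=15: min(15,8)*13=104 best=182, r--
l=2 r=14: min(15,7)*12=84 best=182, r--
l=2 r=13: min(15,2)*11=22 best=182, r--
l=2 r=12: min(15,5)*10=50 best=182, r--
l=2 r=11: min(15,11)*9=99 best=182, r--
l=2 r=10: min(15,8)*8=64 best=182, r--
l=2 r=9: min(15,5)*7=35 best=182, r--
l=2 r=8: min(15,15)*6=90 best=182, r--
l=2 r=7: min(15,6)*5=30 best=182, r--
l=2 r=6: min(15,12)*4=48 best=182, r--
l=2 r=5: min(15,10)*3=30 best=182, r--
l=2 r=4: min(15,15)*2=30 best=182, r--
l=2 r=3: min(15,2)*1=2 best=182, r--

max area = 182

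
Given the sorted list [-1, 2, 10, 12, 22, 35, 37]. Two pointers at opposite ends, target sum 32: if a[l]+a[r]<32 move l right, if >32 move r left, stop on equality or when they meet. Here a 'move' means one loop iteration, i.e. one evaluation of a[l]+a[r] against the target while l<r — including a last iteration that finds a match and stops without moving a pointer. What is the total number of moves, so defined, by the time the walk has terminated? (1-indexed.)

l=1 r=7: -1+37=36 >32, r--
l=1 r=6: -1+35=34 >32, r--
l=1 r=5: -1+22=21 <32, l++
l=2 r=5: 2+22=24 <32, l++
l=3 r=5: 10+22=32, found

5 moves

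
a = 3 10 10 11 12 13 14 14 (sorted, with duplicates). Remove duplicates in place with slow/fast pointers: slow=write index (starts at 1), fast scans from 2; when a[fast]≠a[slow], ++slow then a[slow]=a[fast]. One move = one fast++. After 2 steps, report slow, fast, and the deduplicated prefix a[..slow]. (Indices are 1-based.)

slow=2, fast=4, prefix=[3, 10]

slow=1 fast=2: a[fast]=10≠a[slow]=3 write a[2]=10, slow++,fast++
slow=2 fast=3: a[fast]=10=a[slow] dup, fast++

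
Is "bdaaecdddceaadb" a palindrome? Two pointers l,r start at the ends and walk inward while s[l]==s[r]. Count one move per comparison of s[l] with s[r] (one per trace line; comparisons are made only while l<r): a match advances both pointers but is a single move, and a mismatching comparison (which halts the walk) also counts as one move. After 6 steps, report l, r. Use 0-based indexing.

l=6, r=8

l=0 r=14: 'b'=='b', l++,r--
l=1 r=13: 'd'=='d', l++,r--
l=2 r=12: 'a'=='a', l++,r--
l=3 r=11: 'a'=='a', l++,r--
l=4 r=10: 'e'=='e', l++,r--
l=5 r=9: 'c'=='c', l++,r--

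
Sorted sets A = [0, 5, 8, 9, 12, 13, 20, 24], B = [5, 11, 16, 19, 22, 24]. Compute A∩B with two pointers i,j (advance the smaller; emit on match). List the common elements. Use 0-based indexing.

i=0 j=0: 0<5, i++
i=1 j=0: 5==5 emit, i++,j++
i=2 j=1: 8<11, i++
i=3 j=1: 9<11, i++
i=4 j=1: 12>11, j++
i=4 j=2: 12<16, i++
i=5 j=2: 13<16, i++
i=6 j=2: 20>16, j++
i=6 j=3: 20>19, j++
i=6 j=4: 20<22, i++
i=7 j=4: 24>22, j++
i=7 j=5: 24==24 emit, i++,j++

intersection = [5, 24]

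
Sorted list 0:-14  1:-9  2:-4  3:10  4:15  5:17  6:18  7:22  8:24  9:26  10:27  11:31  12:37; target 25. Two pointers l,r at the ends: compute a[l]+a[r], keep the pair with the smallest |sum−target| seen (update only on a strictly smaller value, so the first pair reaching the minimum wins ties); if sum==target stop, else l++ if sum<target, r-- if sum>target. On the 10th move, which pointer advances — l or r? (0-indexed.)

r

[0,12] -14+37=23 d=2 * → l++
[1,12] -9+37=28 d=3 → r--
[1,11] -9+31=22 d=3 → l++
[2,11] -4+31=27 d=2 → r--
[2,10] -4+27=23 d=2 → l++
[3,10] 10+27=37 d=12 → r--
[3,9] 10+26=36 d=11 → r--
[3,8] 10+24=34 d=9 → r--
[3,7] 10+22=32 d=7 → r--
[3,6] 10+18=28 d=3 → r--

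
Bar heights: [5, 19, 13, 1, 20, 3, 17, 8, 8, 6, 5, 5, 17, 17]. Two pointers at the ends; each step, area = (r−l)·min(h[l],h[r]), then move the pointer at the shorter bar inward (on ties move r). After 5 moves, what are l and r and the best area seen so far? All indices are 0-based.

l=0 r=13: min(5,17)*13=65 best=65 *, l++
l=1 r=13: min(19,17)*12=204 best=204 *, r--
l=1 r=12: min(19,17)*11=187 best=204, r--
l=1 r=11: min(19,5)*10=50 best=204, r--
l=1 r=10: min(19,5)*9=45 best=204, r--

l=1, r=9, best area=204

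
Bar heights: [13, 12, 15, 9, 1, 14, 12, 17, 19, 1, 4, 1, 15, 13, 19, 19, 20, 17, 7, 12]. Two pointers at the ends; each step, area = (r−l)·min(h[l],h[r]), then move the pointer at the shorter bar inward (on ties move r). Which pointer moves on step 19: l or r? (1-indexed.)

l=1 r=20: min(13,12)*19=228 best=228 *, r--
l=1 r=19: min(13,7)*18=126 best=228, r--
l=1 r=18: min(13,17)*17=221 best=228, l++
l=2 r=18: min(12,17)*16=192 best=228, l++
l=3 r=18: min(15,17)*15=225 best=228, l++
l=4 r=18: min(9,17)*14=126 best=228, l++
l=5 r=18: min(1,17)*13=13 best=228, l++
l=6 r=18: min(14,17)*12=168 best=228, l++
l=7 r=18: min(12,17)*11=132 best=228, l++
l=8 r=18: min(17,17)*10=170 best=228, r--
l=8 r=17: min(17,20)*9=153 best=228, l++
l=9 r=17: min(19,20)*8=152 best=228, l++
l=10 r=17: min(1,20)*7=7 best=228, l++
l=11 r=17: min(4,20)*6=24 best=228, l++
l=12 r=17: min(1,20)*5=5 best=228, l++
l=13 r=17: min(15,20)*4=60 best=228, l++
l=14 r=17: min(13,20)*3=39 best=228, l++
l=15 r=17: min(19,20)*2=38 best=228, l++
l=16 r=17: min(19,20)*1=19 best=228, l++

l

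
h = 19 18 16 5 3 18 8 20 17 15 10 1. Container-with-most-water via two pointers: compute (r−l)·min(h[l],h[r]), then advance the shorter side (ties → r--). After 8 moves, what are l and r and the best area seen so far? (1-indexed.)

l=5, r=8, best area=136

[1,12] min(19,1)*11=11 best=11 * → r--
[1,11] min(19,10)*10=100 best=100 * → r--
[1,10] min(19,15)*9=135 best=135 * → r--
[1,9] min(19,17)*8=136 best=136 * → r--
[1,8] min(19,20)*7=133 best=136 → l++
[2,8] min(18,20)*6=108 best=136 → l++
[3,8] min(16,20)*5=80 best=136 → l++
[4,8] min(5,20)*4=20 best=136 → l++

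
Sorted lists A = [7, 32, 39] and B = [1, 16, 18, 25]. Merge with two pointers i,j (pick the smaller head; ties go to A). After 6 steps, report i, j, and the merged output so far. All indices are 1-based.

i=3, j=5, merged so far=[1, 7, 16, 18, 25, 32]

[i=1,j=1] A[i]=7>B[j]=1 take 1 → j++
[i=1,j=2] A[i]=7<=B[j]=16 take 7 → i++
[i=2,j=2] A[i]=32>B[j]=16 take 16 → j++
[i=2,j=3] A[i]=32>B[j]=18 take 18 → j++
[i=2,j=4] A[i]=32>B[j]=25 take 25 → j++
[i=2,j=5] B done, take A[i]=32 → i++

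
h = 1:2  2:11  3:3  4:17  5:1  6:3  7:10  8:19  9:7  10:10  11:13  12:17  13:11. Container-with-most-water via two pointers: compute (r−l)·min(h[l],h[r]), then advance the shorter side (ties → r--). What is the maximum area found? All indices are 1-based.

l=1 r=13: min(2,11)*12=24 best=24 *, l++
l=2 r=13: min(11,11)*11=121 best=121 *, r--
l=2 r=12: min(11,17)*10=110 best=121, l++
l=3 r=12: min(3,17)*9=27 best=121, l++
l=4 r=12: min(17,17)*8=136 best=136 *, r--
l=4 r=11: min(17,13)*7=91 best=136, r--
l=4 r=10: min(17,10)*6=60 best=136, r--
l=4 r=9: min(17,7)*5=35 best=136, r--
l=4 r=8: min(17,19)*4=68 best=136, l++
l=5 r=8: min(1,19)*3=3 best=136, l++
l=6 r=8: min(3,19)*2=6 best=136, l++
l=7 r=8: min(10,19)*1=10 best=136, l++

max area = 136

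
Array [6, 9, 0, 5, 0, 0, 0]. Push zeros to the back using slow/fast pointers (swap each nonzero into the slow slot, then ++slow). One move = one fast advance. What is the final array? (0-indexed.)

(s=0,f=0) a[fast]=6≠0 swap→a[0]=6 → slow++,fast++
(s=1,f=1) a[fast]=9≠0 swap→a[1]=9 → slow++,fast++
(s=2,f=2) a[fast]=0 → fast++
(s=2,f=3) a[fast]=5≠0 swap→a[2]=5 → slow++,fast++
(s=3,f=4) a[fast]=0 → fast++
(s=3,f=5) a[fast]=0 → fast++
(s=3,f=6) a[fast]=0 → fast++

[6, 9, 5, 0, 0, 0, 0]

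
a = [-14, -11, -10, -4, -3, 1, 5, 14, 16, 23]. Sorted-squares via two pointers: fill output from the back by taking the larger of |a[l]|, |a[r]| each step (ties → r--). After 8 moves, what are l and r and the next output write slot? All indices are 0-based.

l=4, r=5, next write slot=1

l=0 r=9: |-14|<=|23| out[9]=529, r--
l=0 r=8: |-14|<=|16| out[8]=256, r--
l=0 r=7: |-14|<=|14| out[7]=196, r--
l=0 r=6: |-14|>|5| out[6]=196, l++
l=1 r=6: |-11|>|5| out[5]=121, l++
l=2 r=6: |-10|>|5| out[4]=100, l++
l=3 r=6: |-4|<=|5| out[3]=25, r--
l=3 r=5: |-4|>|1| out[2]=16, l++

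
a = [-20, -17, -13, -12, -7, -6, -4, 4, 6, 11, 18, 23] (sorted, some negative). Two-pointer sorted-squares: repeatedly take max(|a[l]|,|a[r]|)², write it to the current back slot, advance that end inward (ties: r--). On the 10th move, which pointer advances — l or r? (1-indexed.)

l

[1,12] |-20|<=|23| out[12]=529 → r--
[1,11] |-20|>|18| out[11]=400 → l++
[2,11] |-17|<=|18| out[10]=324 → r--
[2,10] |-17|>|11| out[9]=289 → l++
[3,10] |-13|>|11| out[8]=169 → l++
[4,10] |-12|>|11| out[7]=144 → l++
[5,10] |-7|<=|11| out[6]=121 → r--
[5,9] |-7|>|6| out[5]=49 → l++
[6,9] |-6|<=|6| out[4]=36 → r--
[6,8] |-6|>|4| out[3]=36 → l++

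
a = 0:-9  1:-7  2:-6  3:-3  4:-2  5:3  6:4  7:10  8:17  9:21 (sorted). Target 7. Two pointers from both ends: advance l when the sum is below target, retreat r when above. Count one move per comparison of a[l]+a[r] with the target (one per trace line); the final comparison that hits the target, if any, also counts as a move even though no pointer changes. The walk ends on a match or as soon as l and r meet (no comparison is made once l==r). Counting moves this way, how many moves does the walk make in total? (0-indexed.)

6 moves

l=0 r=9: -9+21=12 >7, r--
l=0 r=8: -9+17=8 >7, r--
l=0 r=7: -9+10=1 <7, l++
l=1 r=7: -7+10=3 <7, l++
l=2 r=7: -6+10=4 <7, l++
l=3 r=7: -3+10=7, found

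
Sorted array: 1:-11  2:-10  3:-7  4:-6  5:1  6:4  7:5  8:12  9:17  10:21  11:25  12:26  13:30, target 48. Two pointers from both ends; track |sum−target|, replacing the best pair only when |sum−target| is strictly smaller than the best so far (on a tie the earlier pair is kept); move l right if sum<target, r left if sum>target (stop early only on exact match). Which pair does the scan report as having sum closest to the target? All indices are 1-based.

[1,13] -11+30=19 d=29 * → l++
[2,13] -10+30=20 d=28 * → l++
[3,13] -7+30=23 d=25 * → l++
[4,13] -6+30=24 d=24 * → l++
[5,13] 1+30=31 d=17 * → l++
[6,13] 4+30=34 d=14 * → l++
[7,13] 5+30=35 d=13 * → l++
[8,13] 12+30=42 d=6 * → l++
[9,13] 17+30=47 d=1 * → l++
[10,13] 21+30=51 d=3 → r--
[10,12] 21+26=47 d=1 → l++
[11,12] 25+26=51 d=3 → r--

pair (17, 30) with sum 47 (|Δ|=1)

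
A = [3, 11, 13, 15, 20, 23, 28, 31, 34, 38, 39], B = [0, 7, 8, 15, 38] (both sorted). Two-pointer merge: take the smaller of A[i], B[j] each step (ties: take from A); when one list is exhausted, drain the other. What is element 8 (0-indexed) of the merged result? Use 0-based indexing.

merged[8] = 20

[i=0,j=0] A[i]=3>B[j]=0 take 0 → j++
[i=0,j=1] A[i]=3<=B[j]=7 take 3 → i++
[i=1,j=1] A[i]=11>B[j]=7 take 7 → j++
[i=1,j=2] A[i]=11>B[j]=8 take 8 → j++
[i=1,j=3] A[i]=11<=B[j]=15 take 11 → i++
[i=2,j=3] A[i]=13<=B[j]=15 take 13 → i++
[i=3,j=3] A[i]=15<=B[j]=15 take 15 → i++
[i=4,j=3] A[i]=20>B[j]=15 take 15 → j++
[i=4,j=4] A[i]=20<=B[j]=38 take 20 → i++
[i=5,j=4] A[i]=23<=B[j]=38 take 23 → i++
[i=6,j=4] A[i]=28<=B[j]=38 take 28 → i++
[i=7,j=4] A[i]=31<=B[j]=38 take 31 → i++
[i=8,j=4] A[i]=34<=B[j]=38 take 34 → i++
[i=9,j=4] A[i]=38<=B[j]=38 take 38 → i++
[i=10,j=4] A[i]=39>B[j]=38 take 38 → j++
[i=10,j=5] B done, take A[i]=39 → i++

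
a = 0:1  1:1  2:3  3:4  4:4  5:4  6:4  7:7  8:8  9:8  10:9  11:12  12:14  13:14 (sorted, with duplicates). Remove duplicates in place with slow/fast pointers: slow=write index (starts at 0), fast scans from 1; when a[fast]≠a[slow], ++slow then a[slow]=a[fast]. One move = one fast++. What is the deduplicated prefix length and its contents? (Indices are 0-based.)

(s=0,f=1) a[fast]=1=a[slow] dup → fast++
(s=0,f=2) a[fast]=3≠a[slow]=1 write a[1]=3 → slow++,fast++
(s=1,f=3) a[fast]=4≠a[slow]=3 write a[2]=4 → slow++,fast++
(s=2,f=4) a[fast]=4=a[slow] dup → fast++
(s=2,f=5) a[fast]=4=a[slow] dup → fast++
(s=2,f=6) a[fast]=4=a[slow] dup → fast++
(s=2,f=7) a[fast]=7≠a[slow]=4 write a[3]=7 → slow++,fast++
(s=3,f=8) a[fast]=8≠a[slow]=7 write a[4]=8 → slow++,fast++
(s=4,f=9) a[fast]=8=a[slow] dup → fast++
(s=4,f=10) a[fast]=9≠a[slow]=8 write a[5]=9 → slow++,fast++
(s=5,f=11) a[fast]=12≠a[slow]=9 write a[6]=12 → slow++,fast++
(s=6,f=12) a[fast]=14≠a[slow]=12 write a[7]=14 → slow++,fast++
(s=7,f=13) a[fast]=14=a[slow] dup → fast++

length 8; prefix = [1, 3, 4, 7, 8, 9, 12, 14]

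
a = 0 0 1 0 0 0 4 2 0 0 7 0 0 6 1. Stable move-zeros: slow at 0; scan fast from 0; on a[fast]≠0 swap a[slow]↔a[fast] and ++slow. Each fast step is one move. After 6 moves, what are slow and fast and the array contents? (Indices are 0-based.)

slow=1, fast=6, a=[1, 0, 0, 0, 0, 0, 4, 2, 0, 0, 7, 0, 0, 6, 1]

slow=0 fast=0: a[fast]=0, fast++
slow=0 fast=1: a[fast]=0, fast++
slow=0 fast=2: a[fast]=1≠0 swap→a[0]=1, slow++,fast++
slow=1 fast=3: a[fast]=0, fast++
slow=1 fast=4: a[fast]=0, fast++
slow=1 fast=5: a[fast]=0, fast++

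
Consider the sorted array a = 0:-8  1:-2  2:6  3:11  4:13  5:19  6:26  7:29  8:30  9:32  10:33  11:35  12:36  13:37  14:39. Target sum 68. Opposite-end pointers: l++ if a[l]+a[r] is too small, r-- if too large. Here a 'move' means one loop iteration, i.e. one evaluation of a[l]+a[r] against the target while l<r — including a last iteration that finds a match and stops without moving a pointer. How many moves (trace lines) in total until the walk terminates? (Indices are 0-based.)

8 moves

[0,14] -8+39=31 <68 → l++
[1,14] -2+39=37 <68 → l++
[2,14] 6+39=45 <68 → l++
[3,14] 11+39=50 <68 → l++
[4,14] 13+39=52 <68 → l++
[5,14] 19+39=58 <68 → l++
[6,14] 26+39=65 <68 → l++
[7,14] 29+39=68 → found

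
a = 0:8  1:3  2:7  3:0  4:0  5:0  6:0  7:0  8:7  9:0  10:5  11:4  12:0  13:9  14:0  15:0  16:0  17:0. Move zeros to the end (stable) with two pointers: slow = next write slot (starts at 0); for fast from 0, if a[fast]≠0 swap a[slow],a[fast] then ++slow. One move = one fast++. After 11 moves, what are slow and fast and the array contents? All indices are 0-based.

slow=5, fast=11, a=[8, 3, 7, 7, 5, 0, 0, 0, 0, 0, 0, 4, 0, 9, 0, 0, 0, 0]

(s=0,f=0) a[fast]=8≠0 swap→a[0]=8 → slow++,fast++
(s=1,f=1) a[fast]=3≠0 swap→a[1]=3 → slow++,fast++
(s=2,f=2) a[fast]=7≠0 swap→a[2]=7 → slow++,fast++
(s=3,f=3) a[fast]=0 → fast++
(s=3,f=4) a[fast]=0 → fast++
(s=3,f=5) a[fast]=0 → fast++
(s=3,f=6) a[fast]=0 → fast++
(s=3,f=7) a[fast]=0 → fast++
(s=3,f=8) a[fast]=7≠0 swap→a[3]=7 → slow++,fast++
(s=4,f=9) a[fast]=0 → fast++
(s=4,f=10) a[fast]=5≠0 swap→a[4]=5 → slow++,fast++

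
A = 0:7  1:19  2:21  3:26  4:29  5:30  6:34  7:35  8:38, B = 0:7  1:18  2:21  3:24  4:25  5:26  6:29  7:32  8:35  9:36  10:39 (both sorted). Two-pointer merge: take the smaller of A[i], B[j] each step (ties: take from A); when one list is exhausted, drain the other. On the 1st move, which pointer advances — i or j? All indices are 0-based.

i

i=0 j=0: A[i]=7<=B[j]=7 take 7, i++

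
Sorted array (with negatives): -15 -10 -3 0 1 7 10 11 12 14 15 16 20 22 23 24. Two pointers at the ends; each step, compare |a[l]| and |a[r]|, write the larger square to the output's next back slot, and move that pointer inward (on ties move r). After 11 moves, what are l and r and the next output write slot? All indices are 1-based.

[1,16] |-15|<=|24| out[16]=576 → r--
[1,15] |-15|<=|23| out[15]=529 → r--
[1,14] |-15|<=|22| out[14]=484 → r--
[1,13] |-15|<=|20| out[13]=400 → r--
[1,12] |-15|<=|16| out[12]=256 → r--
[1,11] |-15|<=|15| out[11]=225 → r--
[1,10] |-15|>|14| out[10]=225 → l++
[2,10] |-10|<=|14| out[9]=196 → r--
[2,9] |-10|<=|12| out[8]=144 → r--
[2,8] |-10|<=|11| out[7]=121 → r--
[2,7] |-10|<=|10| out[6]=100 → r--

l=2, r=6, next write slot=5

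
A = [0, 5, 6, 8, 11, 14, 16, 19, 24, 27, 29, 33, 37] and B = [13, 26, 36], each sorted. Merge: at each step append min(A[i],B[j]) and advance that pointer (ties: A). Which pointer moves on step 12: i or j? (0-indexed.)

i

[i=0,j=0] A[i]=0<=B[j]=13 take 0 → i++
[i=1,j=0] A[i]=5<=B[j]=13 take 5 → i++
[i=2,j=0] A[i]=6<=B[j]=13 take 6 → i++
[i=3,j=0] A[i]=8<=B[j]=13 take 8 → i++
[i=4,j=0] A[i]=11<=B[j]=13 take 11 → i++
[i=5,j=0] A[i]=14>B[j]=13 take 13 → j++
[i=5,j=1] A[i]=14<=B[j]=26 take 14 → i++
[i=6,j=1] A[i]=16<=B[j]=26 take 16 → i++
[i=7,j=1] A[i]=19<=B[j]=26 take 19 → i++
[i=8,j=1] A[i]=24<=B[j]=26 take 24 → i++
[i=9,j=1] A[i]=27>B[j]=26 take 26 → j++
[i=9,j=2] A[i]=27<=B[j]=36 take 27 → i++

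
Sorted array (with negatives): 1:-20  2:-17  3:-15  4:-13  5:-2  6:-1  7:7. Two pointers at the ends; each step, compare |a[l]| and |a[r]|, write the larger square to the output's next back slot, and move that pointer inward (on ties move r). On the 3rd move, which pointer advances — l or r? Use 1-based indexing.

[1,7] |-20|>|7| out[7]=400 → l++
[2,7] |-17|>|7| out[6]=289 → l++
[3,7] |-15|>|7| out[5]=225 → l++

l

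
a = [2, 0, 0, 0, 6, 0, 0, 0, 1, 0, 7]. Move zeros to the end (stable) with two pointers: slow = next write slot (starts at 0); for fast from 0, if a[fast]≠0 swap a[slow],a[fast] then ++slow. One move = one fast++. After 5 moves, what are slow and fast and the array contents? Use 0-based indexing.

slow=0 fast=0: a[fast]=2≠0 swap→a[0]=2, slow++,fast++
slow=1 fast=1: a[fast]=0, fast++
slow=1 fast=2: a[fast]=0, fast++
slow=1 fast=3: a[fast]=0, fast++
slow=1 fast=4: a[fast]=6≠0 swap→a[1]=6, slow++,fast++

slow=2, fast=5, a=[2, 6, 0, 0, 0, 0, 0, 0, 1, 0, 7]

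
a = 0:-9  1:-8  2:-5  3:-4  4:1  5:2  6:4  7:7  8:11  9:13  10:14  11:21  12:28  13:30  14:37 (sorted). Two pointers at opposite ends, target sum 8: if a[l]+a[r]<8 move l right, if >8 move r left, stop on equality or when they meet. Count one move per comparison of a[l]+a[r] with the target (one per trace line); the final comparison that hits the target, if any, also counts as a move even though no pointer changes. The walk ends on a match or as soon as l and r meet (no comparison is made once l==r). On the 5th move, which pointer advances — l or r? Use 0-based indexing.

l=0 r=14: -9+37=28 >8, r--
l=0 r=13: -9+30=21 >8, r--
l=0 r=12: -9+28=19 >8, r--
l=0 r=11: -9+21=12 >8, r--
l=0 r=10: -9+14=5 <8, l++

l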